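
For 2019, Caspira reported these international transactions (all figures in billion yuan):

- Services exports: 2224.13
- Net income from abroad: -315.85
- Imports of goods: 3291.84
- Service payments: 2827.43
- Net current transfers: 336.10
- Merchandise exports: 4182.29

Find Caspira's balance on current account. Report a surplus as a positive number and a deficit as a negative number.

Goods balance = 4182.29 - 3291.84 = 890.45
Services balance = 2224.13 - 2827.43 = -603.30
Trade balance (goods + services) = 890.45 + (-603.30) = 287.15
Net primary income = -315.85
Net secondary income = 336.10
Current account = 287.15 + (-315.85) + 336.10 = 307.40

307.40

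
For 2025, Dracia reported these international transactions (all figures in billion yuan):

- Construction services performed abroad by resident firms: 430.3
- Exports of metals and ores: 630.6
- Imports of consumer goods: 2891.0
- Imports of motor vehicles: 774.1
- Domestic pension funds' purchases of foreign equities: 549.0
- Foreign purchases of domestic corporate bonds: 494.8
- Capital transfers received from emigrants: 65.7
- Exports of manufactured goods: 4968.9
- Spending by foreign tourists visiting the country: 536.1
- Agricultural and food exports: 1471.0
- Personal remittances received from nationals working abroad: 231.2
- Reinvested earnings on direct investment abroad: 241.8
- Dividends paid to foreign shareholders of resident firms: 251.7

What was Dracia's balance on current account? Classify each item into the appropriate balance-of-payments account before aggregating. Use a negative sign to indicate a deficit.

4593.1

Goods: 630.6 - 2891.0 + 1471.0 + 4968.9 - 774.1 = 3405.4
Services: 536.1 + 430.3 = 966.4
Primary income: -251.7 + 241.8 = -9.9
Secondary income: 231.2
Current account = 3405.4 + 966.4 + (-9.9) + 231.2 = 4593.1
(Excluded from the current account — financial account: domestic pension funds' purchases of foreign equities 549.0, foreign purchases of domestic corporate bonds 494.8; capital account: capital transfers received from emigrants 65.7.)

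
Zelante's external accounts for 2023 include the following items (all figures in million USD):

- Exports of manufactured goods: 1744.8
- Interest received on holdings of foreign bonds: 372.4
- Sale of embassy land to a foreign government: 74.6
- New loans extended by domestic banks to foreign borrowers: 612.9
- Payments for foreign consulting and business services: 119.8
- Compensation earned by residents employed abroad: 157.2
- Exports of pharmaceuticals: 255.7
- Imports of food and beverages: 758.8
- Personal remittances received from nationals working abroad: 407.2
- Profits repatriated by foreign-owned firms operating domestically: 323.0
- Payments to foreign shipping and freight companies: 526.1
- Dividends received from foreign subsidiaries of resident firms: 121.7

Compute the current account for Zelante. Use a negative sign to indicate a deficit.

Goods: 255.7 + 1744.8 - 758.8 = 1241.7
Services: -526.1 - 119.8 = -645.9
Primary income: 157.2 - 323.0 + 121.7 + 372.4 = 328.3
Secondary income: 407.2
Current account = 1241.7 + (-645.9) + 328.3 + 407.2 = 1331.3
(Excluded from the current account — capital account: sale of embassy land to a foreign government 74.6; financial account: new loans extended by domestic banks to foreign borrowers 612.9.)

1331.3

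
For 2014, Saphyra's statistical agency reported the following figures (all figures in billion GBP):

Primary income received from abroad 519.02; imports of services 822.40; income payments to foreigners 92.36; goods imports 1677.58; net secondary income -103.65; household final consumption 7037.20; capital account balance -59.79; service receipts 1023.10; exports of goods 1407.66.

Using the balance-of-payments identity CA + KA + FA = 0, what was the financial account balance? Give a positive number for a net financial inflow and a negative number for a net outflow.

Goods balance = 1407.66 - 1677.58 = -269.92
Services balance = 1023.10 - 822.40 = 200.70
Trade balance (goods + services) = -269.92 + 200.70 = -69.22
Net primary income = 519.02 - 92.36 = 426.66
Net secondary income = -103.65
Current account = -69.22 + 426.66 + (-103.65) = 253.79
Financial account = -(253.79 + (-59.79)) = -194.00

-194.00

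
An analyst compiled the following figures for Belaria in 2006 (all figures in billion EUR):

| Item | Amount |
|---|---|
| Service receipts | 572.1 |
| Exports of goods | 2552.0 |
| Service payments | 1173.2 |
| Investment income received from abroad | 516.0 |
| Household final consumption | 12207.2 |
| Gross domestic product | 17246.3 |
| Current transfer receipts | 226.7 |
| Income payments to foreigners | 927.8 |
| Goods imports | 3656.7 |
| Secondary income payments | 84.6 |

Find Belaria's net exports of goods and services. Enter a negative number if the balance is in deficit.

Goods balance = 2552.0 - 3656.7 = -1104.7
Services balance = 572.1 - 1173.2 = -601.1
Trade balance (goods + services) = -1104.7 + (-601.1) = -1705.8

-1705.8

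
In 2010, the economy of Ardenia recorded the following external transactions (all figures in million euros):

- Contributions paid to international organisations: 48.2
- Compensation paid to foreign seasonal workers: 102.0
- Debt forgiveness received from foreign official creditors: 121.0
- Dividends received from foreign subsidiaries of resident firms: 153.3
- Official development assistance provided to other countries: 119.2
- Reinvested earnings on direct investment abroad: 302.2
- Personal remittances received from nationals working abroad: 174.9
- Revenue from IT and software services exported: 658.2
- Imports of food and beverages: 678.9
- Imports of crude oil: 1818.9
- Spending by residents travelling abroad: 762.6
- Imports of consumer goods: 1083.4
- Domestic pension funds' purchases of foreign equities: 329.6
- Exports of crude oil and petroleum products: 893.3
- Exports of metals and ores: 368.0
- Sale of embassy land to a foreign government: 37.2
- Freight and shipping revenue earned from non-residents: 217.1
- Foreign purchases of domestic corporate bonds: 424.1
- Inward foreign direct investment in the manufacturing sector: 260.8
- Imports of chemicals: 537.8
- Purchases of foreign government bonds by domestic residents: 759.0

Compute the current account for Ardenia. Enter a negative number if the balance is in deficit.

Goods: 368.0 - 1818.9 - 1083.4 - 678.9 + 893.3 - 537.8 = -2857.7
Services: 658.2 + 217.1 - 762.6 = 112.7
Primary income: -102.0 + 153.3 + 302.2 = 353.5
Secondary income: -119.2 + 174.9 - 48.2 = 7.5
Current account = (-2857.7) + 112.7 + 353.5 + 7.5 = -2384.0
(Excluded from the current account — capital account: debt forgiveness received from foreign official creditors 121.0, sale of embassy land to a foreign government 37.2; financial account: domestic pension funds' purchases of foreign equities 329.6, foreign purchases of domestic corporate bonds 424.1, inward foreign direct investment in the manufacturing sector 260.8, purchases of foreign government bonds by domestic residents 759.0.)

-2384.0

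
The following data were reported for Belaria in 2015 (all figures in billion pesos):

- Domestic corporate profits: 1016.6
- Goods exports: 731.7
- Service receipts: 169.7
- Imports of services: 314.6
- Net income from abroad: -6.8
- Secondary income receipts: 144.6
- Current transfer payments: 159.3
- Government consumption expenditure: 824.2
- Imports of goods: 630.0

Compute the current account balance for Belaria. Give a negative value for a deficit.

Goods balance = 731.7 - 630.0 = 101.7
Services balance = 169.7 - 314.6 = -144.9
Trade balance (goods + services) = 101.7 + (-144.9) = -43.2
Net primary income = -6.8
Net secondary income = 144.6 - 159.3 = -14.7
Current account = -43.2 + (-6.8) + (-14.7) = -64.7

-64.7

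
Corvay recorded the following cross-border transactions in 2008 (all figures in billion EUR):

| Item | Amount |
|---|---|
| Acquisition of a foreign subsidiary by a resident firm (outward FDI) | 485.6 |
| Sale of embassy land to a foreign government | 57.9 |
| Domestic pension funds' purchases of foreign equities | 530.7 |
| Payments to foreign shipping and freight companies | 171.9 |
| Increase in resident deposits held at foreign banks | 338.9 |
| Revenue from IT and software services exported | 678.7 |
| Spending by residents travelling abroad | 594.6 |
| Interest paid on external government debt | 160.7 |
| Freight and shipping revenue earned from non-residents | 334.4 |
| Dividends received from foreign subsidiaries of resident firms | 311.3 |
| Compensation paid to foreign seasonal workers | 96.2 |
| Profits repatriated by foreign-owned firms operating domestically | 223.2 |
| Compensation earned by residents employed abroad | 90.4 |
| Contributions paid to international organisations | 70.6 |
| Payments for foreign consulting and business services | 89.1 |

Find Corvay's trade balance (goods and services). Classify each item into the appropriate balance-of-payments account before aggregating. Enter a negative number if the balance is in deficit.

157.5

Services: 334.4 - 171.9 + 678.7 - 89.1 - 594.6 = 157.5
Trade balance = 0.0 + 157.5 = 157.5
(Excluded from the trade balance — financial account: acquisition of a foreign subsidiary by a resident firm (outward FDI) 485.6, domestic pension funds' purchases of foreign equities 530.7, increase in resident deposits held at foreign banks 338.9; capital account: sale of embassy land to a foreign government 57.9; primary income: interest paid on external government debt 160.7, dividends received from foreign subsidiaries of resident firms 311.3, compensation paid to foreign seasonal workers 96.2, profits repatriated by foreign-owned firms operating domestically 223.2, compensation earned by residents employed abroad 90.4; secondary income: contributions paid to international organisations 70.6.)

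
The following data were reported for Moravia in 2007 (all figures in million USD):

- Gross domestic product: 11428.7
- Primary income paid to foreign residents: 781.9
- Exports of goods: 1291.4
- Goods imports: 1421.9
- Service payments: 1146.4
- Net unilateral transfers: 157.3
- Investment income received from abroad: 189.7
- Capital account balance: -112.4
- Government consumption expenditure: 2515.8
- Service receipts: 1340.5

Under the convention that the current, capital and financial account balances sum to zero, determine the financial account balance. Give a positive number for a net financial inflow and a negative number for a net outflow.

483.7

Goods balance = 1291.4 - 1421.9 = -130.5
Services balance = 1340.5 - 1146.4 = 194.1
Trade balance (goods + services) = -130.5 + 194.1 = 63.6
Net primary income = 189.7 - 781.9 = -592.2
Net secondary income = 157.3
Current account = 63.6 + (-592.2) + 157.3 = -371.3
Financial account = -(-371.3 + (-112.4)) = 483.7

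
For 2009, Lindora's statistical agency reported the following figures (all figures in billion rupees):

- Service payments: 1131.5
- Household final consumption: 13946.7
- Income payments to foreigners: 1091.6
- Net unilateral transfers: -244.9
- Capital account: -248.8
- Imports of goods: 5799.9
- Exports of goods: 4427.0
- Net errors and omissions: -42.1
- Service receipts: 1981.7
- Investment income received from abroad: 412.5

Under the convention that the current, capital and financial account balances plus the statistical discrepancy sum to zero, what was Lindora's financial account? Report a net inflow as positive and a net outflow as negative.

1737.6

Goods balance = 4427.0 - 5799.9 = -1372.9
Services balance = 1981.7 - 1131.5 = 850.2
Trade balance (goods + services) = -1372.9 + 850.2 = -522.7
Net primary income = 412.5 - 1091.6 = -679.1
Net secondary income = -244.9
Current account = -522.7 + (-679.1) + (-244.9) = -1446.7
Financial account = -(-1446.7 + (-248.8) + (-42.1)) = 1737.6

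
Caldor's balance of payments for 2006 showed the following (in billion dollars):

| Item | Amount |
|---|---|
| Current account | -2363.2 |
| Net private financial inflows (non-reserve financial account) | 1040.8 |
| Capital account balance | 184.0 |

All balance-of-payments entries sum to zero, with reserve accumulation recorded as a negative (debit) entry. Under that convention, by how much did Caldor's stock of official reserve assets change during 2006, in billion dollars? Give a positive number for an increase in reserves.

Official reserve transactions balance = -((-2363.2) + 184.0 + 1040.8) = 1138.4
An accumulation of reserves is recorded as a debit (negative entry), so the change in the stock of reserves is the negative of that balance.
Change in official reserves = -(1138.4) = -1138.4

-1138.4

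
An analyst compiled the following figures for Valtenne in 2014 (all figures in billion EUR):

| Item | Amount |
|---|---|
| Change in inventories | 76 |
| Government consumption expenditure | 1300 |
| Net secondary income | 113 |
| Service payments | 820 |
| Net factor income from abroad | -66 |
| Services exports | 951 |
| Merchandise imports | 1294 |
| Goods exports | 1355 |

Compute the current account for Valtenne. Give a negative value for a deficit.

239

Goods balance = 1355 - 1294 = 61
Services balance = 951 - 820 = 131
Trade balance (goods + services) = 61 + 131 = 192
Net primary income = -66
Net secondary income = 113
Current account = 192 + (-66) + 113 = 239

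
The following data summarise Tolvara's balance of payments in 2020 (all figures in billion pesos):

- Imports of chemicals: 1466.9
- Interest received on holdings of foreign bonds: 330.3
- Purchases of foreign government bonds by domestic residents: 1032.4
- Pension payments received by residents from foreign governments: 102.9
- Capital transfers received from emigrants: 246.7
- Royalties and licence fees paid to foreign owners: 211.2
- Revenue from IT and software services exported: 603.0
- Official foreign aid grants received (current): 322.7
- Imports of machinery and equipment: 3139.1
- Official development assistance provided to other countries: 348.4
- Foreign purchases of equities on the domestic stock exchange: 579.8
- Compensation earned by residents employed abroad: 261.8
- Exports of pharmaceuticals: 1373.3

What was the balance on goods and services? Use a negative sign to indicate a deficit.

-2840.9

Goods: 1373.3 - 1466.9 - 3139.1 = -3232.7
Services: 603.0 - 211.2 = 391.8
Trade balance = -3232.7 + 391.8 = -2840.9
(Excluded from the trade balance — primary income: interest received on holdings of foreign bonds 330.3, compensation earned by residents employed abroad 261.8; financial account: purchases of foreign government bonds by domestic residents 1032.4, foreign purchases of equities on the domestic stock exchange 579.8; secondary income: pension payments received by residents from foreign governments 102.9, official foreign aid grants received (current) 322.7, official development assistance provided to other countries 348.4; capital account: capital transfers received from emigrants 246.7.)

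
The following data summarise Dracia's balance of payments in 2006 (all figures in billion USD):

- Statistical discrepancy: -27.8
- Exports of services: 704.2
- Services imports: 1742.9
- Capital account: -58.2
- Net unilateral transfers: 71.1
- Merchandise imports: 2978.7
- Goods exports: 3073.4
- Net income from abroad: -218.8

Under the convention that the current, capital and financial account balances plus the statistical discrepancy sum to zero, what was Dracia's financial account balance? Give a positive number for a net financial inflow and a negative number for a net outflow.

Goods balance = 3073.4 - 2978.7 = 94.7
Services balance = 704.2 - 1742.9 = -1038.7
Trade balance (goods + services) = 94.7 + (-1038.7) = -944.0
Net primary income = -218.8
Net secondary income = 71.1
Current account = -944.0 + (-218.8) + 71.1 = -1091.7
Financial account = -(-1091.7 + (-58.2) + (-27.8)) = 1177.7

1177.7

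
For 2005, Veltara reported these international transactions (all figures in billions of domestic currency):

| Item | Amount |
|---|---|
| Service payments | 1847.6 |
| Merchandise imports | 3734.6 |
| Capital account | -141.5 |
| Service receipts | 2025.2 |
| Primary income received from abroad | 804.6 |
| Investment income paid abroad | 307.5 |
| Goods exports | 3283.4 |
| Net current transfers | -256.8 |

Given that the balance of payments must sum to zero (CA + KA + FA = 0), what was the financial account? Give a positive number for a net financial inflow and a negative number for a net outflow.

Goods balance = 3283.4 - 3734.6 = -451.2
Services balance = 2025.2 - 1847.6 = 177.6
Trade balance (goods + services) = -451.2 + 177.6 = -273.6
Net primary income = 804.6 - 307.5 = 497.1
Net secondary income = -256.8
Current account = -273.6 + 497.1 + (-256.8) = -33.3
Financial account = -(-33.3 + (-141.5)) = 174.8

174.8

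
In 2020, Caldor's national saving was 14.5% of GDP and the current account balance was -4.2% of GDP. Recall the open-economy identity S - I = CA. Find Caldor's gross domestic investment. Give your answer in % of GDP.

18.7

S - I = CA (net lending to the rest of the world).
I = S - CA = 14.5 - (-4.2) = 18.7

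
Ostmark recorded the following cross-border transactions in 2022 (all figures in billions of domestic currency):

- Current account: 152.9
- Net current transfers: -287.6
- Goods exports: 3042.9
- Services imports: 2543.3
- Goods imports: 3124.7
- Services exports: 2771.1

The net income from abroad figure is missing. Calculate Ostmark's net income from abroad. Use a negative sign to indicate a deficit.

294.5

Current account = goods balance + services balance + net primary income + net secondary income
Sum of the known components = -141.6
Net income from abroad = CA - (known components) = 152.9 - (-141.6) = 294.5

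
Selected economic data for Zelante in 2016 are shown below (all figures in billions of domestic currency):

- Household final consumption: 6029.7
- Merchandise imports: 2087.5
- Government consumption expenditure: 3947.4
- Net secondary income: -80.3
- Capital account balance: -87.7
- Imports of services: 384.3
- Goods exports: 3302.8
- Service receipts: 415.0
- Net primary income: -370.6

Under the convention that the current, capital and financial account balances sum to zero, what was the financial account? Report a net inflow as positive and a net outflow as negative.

Goods balance = 3302.8 - 2087.5 = 1215.3
Services balance = 415.0 - 384.3 = 30.7
Trade balance (goods + services) = 1215.3 + 30.7 = 1246.0
Net primary income = -370.6
Net secondary income = -80.3
Current account = 1246.0 + (-370.6) + (-80.3) = 795.1
Financial account = -(795.1 + (-87.7)) = -707.4

-707.4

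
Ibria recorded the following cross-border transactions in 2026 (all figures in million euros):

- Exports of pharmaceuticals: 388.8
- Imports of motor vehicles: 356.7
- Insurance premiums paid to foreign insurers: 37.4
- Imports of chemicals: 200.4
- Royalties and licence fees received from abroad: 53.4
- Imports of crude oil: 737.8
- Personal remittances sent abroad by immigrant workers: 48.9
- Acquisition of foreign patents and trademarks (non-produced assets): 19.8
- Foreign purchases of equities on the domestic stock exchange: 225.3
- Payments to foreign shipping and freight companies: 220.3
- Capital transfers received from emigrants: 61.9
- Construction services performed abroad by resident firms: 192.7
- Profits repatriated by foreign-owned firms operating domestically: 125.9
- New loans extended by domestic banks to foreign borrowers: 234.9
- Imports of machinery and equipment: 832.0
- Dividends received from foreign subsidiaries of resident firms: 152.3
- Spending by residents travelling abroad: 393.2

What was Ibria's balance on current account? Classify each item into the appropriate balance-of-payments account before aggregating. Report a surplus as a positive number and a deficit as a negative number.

Goods: -737.8 - 200.4 - 356.7 - 832.0 + 388.8 = -1738.1
Services: 192.7 - 37.4 + 53.4 - 220.3 - 393.2 = -404.8
Primary income: -125.9 + 152.3 = 26.4
Secondary income: -48.9
Current account = (-1738.1) + (-404.8) + 26.4 + (-48.9) = -2165.4
(Excluded from the current account — capital account: acquisition of foreign patents and trademarks (non-produced assets) 19.8, capital transfers received from emigrants 61.9; financial account: foreign purchases of equities on the domestic stock exchange 225.3, new loans extended by domestic banks to foreign borrowers 234.9.)

-2165.4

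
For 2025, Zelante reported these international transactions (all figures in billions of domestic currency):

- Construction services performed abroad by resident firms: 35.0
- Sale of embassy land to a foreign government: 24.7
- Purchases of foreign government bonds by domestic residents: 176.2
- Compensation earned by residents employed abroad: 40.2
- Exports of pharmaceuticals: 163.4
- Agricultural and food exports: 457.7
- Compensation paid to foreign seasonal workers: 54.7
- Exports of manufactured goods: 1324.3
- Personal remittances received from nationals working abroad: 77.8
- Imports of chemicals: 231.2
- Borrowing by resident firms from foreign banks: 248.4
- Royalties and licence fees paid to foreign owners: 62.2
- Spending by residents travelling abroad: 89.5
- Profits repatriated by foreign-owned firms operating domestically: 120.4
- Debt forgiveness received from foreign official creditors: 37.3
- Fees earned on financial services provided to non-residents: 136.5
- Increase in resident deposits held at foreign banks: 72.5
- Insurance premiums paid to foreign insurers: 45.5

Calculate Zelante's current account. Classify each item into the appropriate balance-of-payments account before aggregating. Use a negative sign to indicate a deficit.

Goods: -231.2 + 457.7 + 1324.3 + 163.4 = 1714.2
Services: 35.0 - 62.2 - 45.5 - 89.5 + 136.5 = -25.7
Primary income: -54.7 - 120.4 + 40.2 = -134.9
Secondary income: 77.8
Current account = 1714.2 + (-25.7) + (-134.9) + 77.8 = 1631.4
(Excluded from the current account — capital account: sale of embassy land to a foreign government 24.7, debt forgiveness received from foreign official creditors 37.3; financial account: purchases of foreign government bonds by domestic residents 176.2, borrowing by resident firms from foreign banks 248.4, increase in resident deposits held at foreign banks 72.5.)

1631.4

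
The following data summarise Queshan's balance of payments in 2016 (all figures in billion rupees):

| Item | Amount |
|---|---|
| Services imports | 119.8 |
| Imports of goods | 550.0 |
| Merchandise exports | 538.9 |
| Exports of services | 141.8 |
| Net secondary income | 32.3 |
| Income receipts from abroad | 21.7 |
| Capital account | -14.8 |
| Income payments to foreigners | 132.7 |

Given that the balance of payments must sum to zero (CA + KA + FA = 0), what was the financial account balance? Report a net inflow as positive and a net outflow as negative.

Goods balance = 538.9 - 550.0 = -11.1
Services balance = 141.8 - 119.8 = 22.0
Trade balance (goods + services) = -11.1 + 22.0 = 10.9
Net primary income = 21.7 - 132.7 = -111.0
Net secondary income = 32.3
Current account = 10.9 + (-111.0) + 32.3 = -67.8
Financial account = -(-67.8 + (-14.8)) = 82.6

82.6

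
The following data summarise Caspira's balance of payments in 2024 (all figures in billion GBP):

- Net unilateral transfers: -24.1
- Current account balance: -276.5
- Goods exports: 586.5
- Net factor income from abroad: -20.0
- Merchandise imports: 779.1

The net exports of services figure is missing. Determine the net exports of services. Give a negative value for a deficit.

Current account = goods balance + services balance + net primary income + net secondary income
Sum of the known components = -236.7
Net exports of services = CA - (known components) = -276.5 - (-236.7) = -39.8

-39.8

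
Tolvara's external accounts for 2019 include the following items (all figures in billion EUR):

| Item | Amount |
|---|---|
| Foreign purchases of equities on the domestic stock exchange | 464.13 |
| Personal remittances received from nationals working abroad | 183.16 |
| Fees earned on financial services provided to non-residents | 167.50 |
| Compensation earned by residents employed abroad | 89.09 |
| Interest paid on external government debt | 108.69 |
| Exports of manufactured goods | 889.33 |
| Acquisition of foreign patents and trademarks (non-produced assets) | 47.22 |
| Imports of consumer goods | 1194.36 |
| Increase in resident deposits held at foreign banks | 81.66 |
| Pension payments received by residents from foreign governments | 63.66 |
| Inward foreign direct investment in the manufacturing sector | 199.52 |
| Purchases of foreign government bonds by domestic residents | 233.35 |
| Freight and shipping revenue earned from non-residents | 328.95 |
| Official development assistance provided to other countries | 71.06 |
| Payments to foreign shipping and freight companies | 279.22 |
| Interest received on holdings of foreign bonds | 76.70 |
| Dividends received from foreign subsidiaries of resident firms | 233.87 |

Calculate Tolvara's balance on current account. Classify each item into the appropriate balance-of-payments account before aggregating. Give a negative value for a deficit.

378.93

Goods: -1194.36 + 889.33 = -305.03
Services: 167.50 + 328.95 - 279.22 = 217.23
Primary income: -108.69 + 76.70 + 233.87 + 89.09 = 290.97
Secondary income: -71.06 + 183.16 + 63.66 = 175.76
Current account = (-305.03) + 217.23 + 290.97 + 175.76 = 378.93
(Excluded from the current account — financial account: foreign purchases of equities on the domestic stock exchange 464.13, increase in resident deposits held at foreign banks 81.66, inward foreign direct investment in the manufacturing sector 199.52, purchases of foreign government bonds by domestic residents 233.35; capital account: acquisition of foreign patents and trademarks (non-produced assets) 47.22.)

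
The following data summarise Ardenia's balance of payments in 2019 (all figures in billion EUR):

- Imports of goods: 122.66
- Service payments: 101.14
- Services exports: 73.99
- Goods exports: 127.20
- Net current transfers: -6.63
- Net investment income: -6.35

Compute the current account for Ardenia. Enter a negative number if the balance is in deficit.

-35.59

Goods balance = 127.20 - 122.66 = 4.54
Services balance = 73.99 - 101.14 = -27.15
Trade balance (goods + services) = 4.54 + (-27.15) = -22.61
Net primary income = -6.35
Net secondary income = -6.63
Current account = -22.61 + (-6.35) + (-6.63) = -35.59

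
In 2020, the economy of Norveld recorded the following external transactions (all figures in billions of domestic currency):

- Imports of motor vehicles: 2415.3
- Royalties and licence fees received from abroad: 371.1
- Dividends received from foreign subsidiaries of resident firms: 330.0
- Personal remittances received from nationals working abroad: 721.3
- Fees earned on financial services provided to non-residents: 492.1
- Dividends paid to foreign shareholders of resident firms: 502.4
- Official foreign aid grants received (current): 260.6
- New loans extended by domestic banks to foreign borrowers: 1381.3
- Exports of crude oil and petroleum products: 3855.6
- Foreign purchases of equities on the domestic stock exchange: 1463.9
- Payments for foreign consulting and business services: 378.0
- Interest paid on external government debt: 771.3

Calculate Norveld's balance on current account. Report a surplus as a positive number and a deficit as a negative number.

1963.7

Goods: 3855.6 - 2415.3 = 1440.3
Services: 492.1 - 378.0 + 371.1 = 485.2
Primary income: -771.3 - 502.4 + 330.0 = -943.7
Secondary income: 260.6 + 721.3 = 981.9
Current account = 1440.3 + 485.2 + (-943.7) + 981.9 = 1963.7
(Excluded from the current account — financial account: new loans extended by domestic banks to foreign borrowers 1381.3, foreign purchases of equities on the domestic stock exchange 1463.9.)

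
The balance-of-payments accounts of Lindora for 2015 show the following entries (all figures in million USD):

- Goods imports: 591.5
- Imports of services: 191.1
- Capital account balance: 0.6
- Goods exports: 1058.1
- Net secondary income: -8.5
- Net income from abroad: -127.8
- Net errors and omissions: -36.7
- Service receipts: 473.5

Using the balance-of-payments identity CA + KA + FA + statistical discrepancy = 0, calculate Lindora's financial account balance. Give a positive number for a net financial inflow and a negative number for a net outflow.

-576.6

Goods balance = 1058.1 - 591.5 = 466.6
Services balance = 473.5 - 191.1 = 282.4
Trade balance (goods + services) = 466.6 + 282.4 = 749.0
Net primary income = -127.8
Net secondary income = -8.5
Current account = 749.0 + (-127.8) + (-8.5) = 612.7
Financial account = -(612.7 + 0.6 + (-36.7)) = -576.6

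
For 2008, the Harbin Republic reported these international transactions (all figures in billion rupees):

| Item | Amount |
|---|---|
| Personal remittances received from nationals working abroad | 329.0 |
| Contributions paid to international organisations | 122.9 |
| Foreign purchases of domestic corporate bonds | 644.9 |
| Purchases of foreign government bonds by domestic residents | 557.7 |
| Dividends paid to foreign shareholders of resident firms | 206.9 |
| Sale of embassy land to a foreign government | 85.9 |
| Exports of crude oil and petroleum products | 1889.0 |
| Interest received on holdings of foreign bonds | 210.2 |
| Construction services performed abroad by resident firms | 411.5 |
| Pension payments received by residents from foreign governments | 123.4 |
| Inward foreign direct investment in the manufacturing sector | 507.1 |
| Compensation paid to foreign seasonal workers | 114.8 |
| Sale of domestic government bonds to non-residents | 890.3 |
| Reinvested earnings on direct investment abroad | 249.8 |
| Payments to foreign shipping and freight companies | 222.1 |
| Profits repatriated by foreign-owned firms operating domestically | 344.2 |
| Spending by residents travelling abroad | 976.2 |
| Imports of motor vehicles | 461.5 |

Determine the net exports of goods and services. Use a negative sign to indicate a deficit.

Goods: -461.5 + 1889.0 = 1427.5
Services: 411.5 - 976.2 - 222.1 = -786.8
Trade balance = 1427.5 + (-786.8) = 640.7
(Excluded from the trade balance — secondary income: personal remittances received from nationals working abroad 329.0, contributions paid to international organisations 122.9, pension payments received by residents from foreign governments 123.4; financial account: foreign purchases of domestic corporate bonds 644.9, purchases of foreign government bonds by domestic residents 557.7, inward foreign direct investment in the manufacturing sector 507.1, sale of domestic government bonds to non-residents 890.3; primary income: dividends paid to foreign shareholders of resident firms 206.9, interest received on holdings of foreign bonds 210.2, compensation paid to foreign seasonal workers 114.8, reinvested earnings on direct investment abroad 249.8, profits repatriated by foreign-owned firms operating domestically 344.2; capital account: sale of embassy land to a foreign government 85.9.)

640.7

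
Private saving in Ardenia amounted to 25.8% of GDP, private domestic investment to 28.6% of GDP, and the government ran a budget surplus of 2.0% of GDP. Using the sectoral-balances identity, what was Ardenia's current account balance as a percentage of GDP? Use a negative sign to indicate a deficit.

-0.8

By the sectoral-balances identity, CA = (S_private - I) + (T - G).
Private balance = 25.8 - 28.6 = -2.8
Government balance (T - G) = 2.0
CA = -2.8 + 2.0 = -0.8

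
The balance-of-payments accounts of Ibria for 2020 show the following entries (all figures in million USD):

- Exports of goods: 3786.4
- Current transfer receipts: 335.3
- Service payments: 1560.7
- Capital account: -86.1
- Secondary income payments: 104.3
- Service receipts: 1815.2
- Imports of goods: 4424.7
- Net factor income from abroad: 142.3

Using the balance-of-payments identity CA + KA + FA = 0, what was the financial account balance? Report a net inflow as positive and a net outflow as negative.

Goods balance = 3786.4 - 4424.7 = -638.3
Services balance = 1815.2 - 1560.7 = 254.5
Trade balance (goods + services) = -638.3 + 254.5 = -383.8
Net primary income = 142.3
Net secondary income = 335.3 - 104.3 = 231.0
Current account = -383.8 + 142.3 + 231.0 = -10.5
Financial account = -(-10.5 + (-86.1)) = 96.6

96.6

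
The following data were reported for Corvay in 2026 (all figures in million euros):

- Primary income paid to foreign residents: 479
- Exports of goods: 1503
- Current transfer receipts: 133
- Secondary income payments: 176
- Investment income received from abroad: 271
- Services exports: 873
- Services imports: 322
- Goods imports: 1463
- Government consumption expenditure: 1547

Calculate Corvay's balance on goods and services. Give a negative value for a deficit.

591

Goods balance = 1503 - 1463 = 40
Services balance = 873 - 322 = 551
Trade balance (goods + services) = 40 + 551 = 591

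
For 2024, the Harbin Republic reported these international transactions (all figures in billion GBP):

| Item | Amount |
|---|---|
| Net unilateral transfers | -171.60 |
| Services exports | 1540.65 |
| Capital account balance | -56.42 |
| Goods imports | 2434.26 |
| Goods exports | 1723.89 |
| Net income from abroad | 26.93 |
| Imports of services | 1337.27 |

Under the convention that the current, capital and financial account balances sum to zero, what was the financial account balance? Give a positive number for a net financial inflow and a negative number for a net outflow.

708.08

Goods balance = 1723.89 - 2434.26 = -710.37
Services balance = 1540.65 - 1337.27 = 203.38
Trade balance (goods + services) = -710.37 + 203.38 = -506.99
Net primary income = 26.93
Net secondary income = -171.60
Current account = -506.99 + 26.93 + (-171.60) = -651.66
Financial account = -(-651.66 + (-56.42)) = 708.08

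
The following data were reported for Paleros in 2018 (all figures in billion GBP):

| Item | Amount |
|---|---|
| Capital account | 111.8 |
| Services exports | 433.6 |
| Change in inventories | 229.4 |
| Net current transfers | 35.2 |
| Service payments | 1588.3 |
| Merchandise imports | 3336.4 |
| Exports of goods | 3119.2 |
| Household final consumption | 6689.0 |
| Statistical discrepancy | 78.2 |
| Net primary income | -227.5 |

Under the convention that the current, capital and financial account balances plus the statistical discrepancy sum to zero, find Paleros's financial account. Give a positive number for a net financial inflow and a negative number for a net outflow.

1374.2

Goods balance = 3119.2 - 3336.4 = -217.2
Services balance = 433.6 - 1588.3 = -1154.7
Trade balance (goods + services) = -217.2 + (-1154.7) = -1371.9
Net primary income = -227.5
Net secondary income = 35.2
Current account = -1371.9 + (-227.5) + 35.2 = -1564.2
Financial account = -(-1564.2 + 111.8 + 78.2) = 1374.2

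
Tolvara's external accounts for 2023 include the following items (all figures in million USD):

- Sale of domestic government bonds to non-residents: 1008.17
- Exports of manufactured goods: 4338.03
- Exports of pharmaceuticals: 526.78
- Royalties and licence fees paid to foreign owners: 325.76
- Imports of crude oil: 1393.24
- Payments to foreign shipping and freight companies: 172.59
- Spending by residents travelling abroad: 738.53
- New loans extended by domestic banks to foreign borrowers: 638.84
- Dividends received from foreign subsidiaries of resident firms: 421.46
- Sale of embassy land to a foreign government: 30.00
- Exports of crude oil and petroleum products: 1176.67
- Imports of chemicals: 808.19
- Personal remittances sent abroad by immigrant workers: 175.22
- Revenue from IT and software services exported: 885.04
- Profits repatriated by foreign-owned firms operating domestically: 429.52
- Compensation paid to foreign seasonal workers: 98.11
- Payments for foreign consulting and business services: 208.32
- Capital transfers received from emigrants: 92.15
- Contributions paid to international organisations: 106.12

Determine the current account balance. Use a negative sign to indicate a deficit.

2892.38

Goods: 1176.67 + 4338.03 + 526.78 - 808.19 - 1393.24 = 3840.05
Services: -172.59 - 738.53 + 885.04 - 208.32 - 325.76 = -560.16
Primary income: -98.11 - 429.52 + 421.46 = -106.17
Secondary income: -175.22 - 106.12 = -281.34
Current account = 3840.05 + (-560.16) + (-106.17) + (-281.34) = 2892.38
(Excluded from the current account — financial account: sale of domestic government bonds to non-residents 1008.17, new loans extended by domestic banks to foreign borrowers 638.84; capital account: sale of embassy land to a foreign government 30.00, capital transfers received from emigrants 92.15.)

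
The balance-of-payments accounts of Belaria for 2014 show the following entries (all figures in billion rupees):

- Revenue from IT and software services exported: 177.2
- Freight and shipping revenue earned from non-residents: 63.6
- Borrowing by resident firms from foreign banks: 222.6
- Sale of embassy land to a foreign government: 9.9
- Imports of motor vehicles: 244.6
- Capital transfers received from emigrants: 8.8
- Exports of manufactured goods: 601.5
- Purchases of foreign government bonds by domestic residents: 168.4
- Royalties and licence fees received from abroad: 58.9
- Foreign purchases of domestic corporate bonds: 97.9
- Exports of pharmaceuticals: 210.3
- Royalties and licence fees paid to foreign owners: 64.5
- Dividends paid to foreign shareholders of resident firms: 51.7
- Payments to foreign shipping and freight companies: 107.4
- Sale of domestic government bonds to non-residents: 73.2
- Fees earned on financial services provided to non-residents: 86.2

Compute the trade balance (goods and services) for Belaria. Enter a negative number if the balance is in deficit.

781.2

Goods: 601.5 - 244.6 + 210.3 = 567.2
Services: 86.2 - 64.5 - 107.4 + 58.9 + 177.2 + 63.6 = 214.0
Trade balance = 567.2 + 214.0 = 781.2
(Excluded from the trade balance — financial account: borrowing by resident firms from foreign banks 222.6, purchases of foreign government bonds by domestic residents 168.4, foreign purchases of domestic corporate bonds 97.9, sale of domestic government bonds to non-residents 73.2; capital account: sale of embassy land to a foreign government 9.9, capital transfers received from emigrants 8.8; primary income: dividends paid to foreign shareholders of resident firms 51.7.)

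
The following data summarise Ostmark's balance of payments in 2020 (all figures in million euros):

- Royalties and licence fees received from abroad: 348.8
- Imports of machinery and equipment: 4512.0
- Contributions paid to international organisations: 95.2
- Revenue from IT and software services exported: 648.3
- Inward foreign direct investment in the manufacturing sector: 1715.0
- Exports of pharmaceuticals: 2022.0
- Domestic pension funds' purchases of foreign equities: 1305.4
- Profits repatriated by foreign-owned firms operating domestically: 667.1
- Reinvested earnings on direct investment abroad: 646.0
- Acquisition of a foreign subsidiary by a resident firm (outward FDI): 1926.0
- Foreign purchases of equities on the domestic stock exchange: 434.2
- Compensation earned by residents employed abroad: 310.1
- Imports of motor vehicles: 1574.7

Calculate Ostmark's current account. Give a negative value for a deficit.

Goods: -4512.0 - 1574.7 + 2022.0 = -4064.7
Services: 648.3 + 348.8 = 997.1
Primary income: 646.0 + 310.1 - 667.1 = 289.0
Secondary income: -95.2
Current account = (-4064.7) + 997.1 + 289.0 + (-95.2) = -2873.8
(Excluded from the current account — financial account: inward foreign direct investment in the manufacturing sector 1715.0, domestic pension funds' purchases of foreign equities 1305.4, acquisition of a foreign subsidiary by a resident firm (outward FDI) 1926.0, foreign purchases of equities on the domestic stock exchange 434.2.)

-2873.8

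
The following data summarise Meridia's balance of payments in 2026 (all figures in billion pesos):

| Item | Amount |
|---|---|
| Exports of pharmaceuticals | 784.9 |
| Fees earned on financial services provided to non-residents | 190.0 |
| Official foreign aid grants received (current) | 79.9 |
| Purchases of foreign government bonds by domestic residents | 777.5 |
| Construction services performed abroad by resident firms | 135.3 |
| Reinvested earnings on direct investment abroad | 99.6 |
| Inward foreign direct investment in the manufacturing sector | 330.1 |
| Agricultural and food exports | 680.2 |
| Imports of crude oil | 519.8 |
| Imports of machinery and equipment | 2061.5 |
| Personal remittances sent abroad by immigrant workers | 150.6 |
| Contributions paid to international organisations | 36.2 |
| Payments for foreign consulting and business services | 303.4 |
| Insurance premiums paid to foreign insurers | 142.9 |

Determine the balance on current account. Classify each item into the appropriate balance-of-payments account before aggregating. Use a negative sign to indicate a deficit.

-1244.5

Goods: -519.8 + 680.2 + 784.9 - 2061.5 = -1116.2
Services: 135.3 + 190.0 - 142.9 - 303.4 = -121.0
Primary income: 99.6
Secondary income: -150.6 - 36.2 + 79.9 = -106.9
Current account = (-1116.2) + (-121.0) + 99.6 + (-106.9) = -1244.5
(Excluded from the current account — financial account: purchases of foreign government bonds by domestic residents 777.5, inward foreign direct investment in the manufacturing sector 330.1.)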